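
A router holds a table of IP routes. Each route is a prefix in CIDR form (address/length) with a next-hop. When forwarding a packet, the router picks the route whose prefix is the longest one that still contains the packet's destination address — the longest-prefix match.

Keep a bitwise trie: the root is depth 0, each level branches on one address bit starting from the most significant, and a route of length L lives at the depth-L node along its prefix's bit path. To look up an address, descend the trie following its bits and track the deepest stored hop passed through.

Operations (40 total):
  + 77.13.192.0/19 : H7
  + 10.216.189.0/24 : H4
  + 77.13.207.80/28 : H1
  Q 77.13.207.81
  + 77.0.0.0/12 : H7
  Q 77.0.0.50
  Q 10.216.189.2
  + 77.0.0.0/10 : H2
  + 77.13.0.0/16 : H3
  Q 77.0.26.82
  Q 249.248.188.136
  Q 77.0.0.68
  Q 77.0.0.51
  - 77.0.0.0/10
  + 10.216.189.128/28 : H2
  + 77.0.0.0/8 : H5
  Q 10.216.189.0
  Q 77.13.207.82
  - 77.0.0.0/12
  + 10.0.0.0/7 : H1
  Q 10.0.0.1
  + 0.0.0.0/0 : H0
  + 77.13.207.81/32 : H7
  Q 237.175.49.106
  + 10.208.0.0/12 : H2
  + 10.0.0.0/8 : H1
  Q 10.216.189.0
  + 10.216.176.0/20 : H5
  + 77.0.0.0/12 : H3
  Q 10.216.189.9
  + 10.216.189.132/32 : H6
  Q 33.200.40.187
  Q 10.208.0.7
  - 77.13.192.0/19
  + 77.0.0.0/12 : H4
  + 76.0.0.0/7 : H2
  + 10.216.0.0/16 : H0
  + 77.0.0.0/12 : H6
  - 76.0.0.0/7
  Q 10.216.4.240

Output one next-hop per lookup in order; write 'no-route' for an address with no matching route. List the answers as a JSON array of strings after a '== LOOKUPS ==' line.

Trace:
  add 77.13.192.0/19 -> H7 at depth 19
  add 10.216.189.0/24 -> H4 at depth 24
  add 77.13.207.80/28 -> H1 at depth 28
  ? 77.13.207.81  path d0:-→d1:-→d2:-→d3:-→d4:-→d5:-→d6:-→d7:-→d8:-→d9:-→d10:-→d11:-→d12:-→d13:-→d14:-→d15:-→d16:-→d17:-→d18:-→d19:H7→d20:-→d21:-→d22:-→d23:-→d24:-→d25:-→d26:-→d27:-→d28:H1  best=H1
  add 77.0.0.0/12 -> H7 at depth 12
  ? 77.0.0.50  path d0:-→d1:-→d2:-→d3:-→d4:-→d5:-→d6:-→d7:-→d8:-→d9:-→d10:-→d11:-→d12:H7  best=H7
  ? 10.216.189.2  path d0:-→d1:-→d2:-→d3:-→d4:-→d5:-→d6:-→d7:-→d8:-→d9:-→d10:-→d11:-→d12:-→d13:-→d14:-→d15:-→d16:-→d17:-→d18:-→d19:-→d20:-→d21:-→d22:-→d23:-→d24:H4  best=H4
  add 77.0.0.0/10 -> H2 at depth 10
  add 77.13.0.0/16 -> H3 at depth 16
  ? 77.0.26.82  path d0:-→d1:-→d2:-→d3:-→d4:-→d5:-→d6:-→d7:-→d8:-→d9:-→d10:H2→d11:-→d12:H7  best=H7
  ? 249.248.188.136  path d0:-  best=no-route
  ? 77.0.0.68  path d0:-→d1:-→d2:-→d3:-→d4:-→d5:-→d6:-→d7:-→d8:-→d9:-→d10:H2→d11:-→d12:H7  best=H7
  ? 77.0.0.51  path d0:-→d1:-→d2:-→d3:-→d4:-→d5:-→d6:-→d7:-→d8:-→d9:-→d10:H2→d11:-→d12:H7  best=H7
  - 77.0.0.0/10 clear@10
  add 10.216.189.128/28 -> H2 at depth 28
  add 77.0.0.0/8 -> H5 at depth 8
  ? 10.216.189.0  path d0:-→d1:-→d2:-→d3:-→d4:-→d5:-→d6:-→d7:-→d8:-→d9:-→d10:-→d11:-→d12:-→d13:-→d14:-→d15:-→d16:-→d17:-→d18:-→d19:-→d20:-→d21:-→d22:-→d23:-→d24:H4  best=H4
  ? 77.13.207.82  path d0:-→d1:-→d2:-→d3:-→d4:-→d5:-→d6:-→d7:-→d8:H5→d9:-→d10:-→d11:-→d12:H7→d13:-→d14:-→d15:-→d16:H3→d17:-→d18:-→d19:H7→d20:-→d21:-→d22:-→d23:-→d24:-→d25:-→d26:-→d27:-→d28:H1  best=H1
  - 77.0.0.0/12 clear@12
  add 10.0.0.0/7 -> H1 at depth 7
  ? 10.0.0.1  path d0:-→d1:-→d2:-→d3:-→d4:-→d5:-→d6:-→d7:H1→d8:-  best=H1
  add 0.0.0.0/0 -> H0 at depth 0
  add 77.13.207.81/32 -> H7 at depth 32
  ? 237.175.49.106  path d0:H0  best=H0
  add 10.208.0.0/12 -> H2 at depth 12
  add 10.0.0.0/8 -> H1 at depth 8
  ? 10.216.189.0  path d0:H0→d1:-→d2:-→d3:-→d4:-→d5:-→d6:-→d7:H1→d8:H1→d9:-→d10:-→d11:-→d12:H2→d13:-→d14:-→d15:-→d16:-→d17:-→d18:-→d19:-→d20:-→d21:-→d22:-→d23:-→d24:H4  best=H4
  add 10.216.176.0/20 -> H5 at depth 20
  add 77.0.0.0/12 -> H3 at depth 12
  ? 10.216.189.9  path d0:H0→d1:-→d2:-→d3:-→d4:-→d5:-→d6:-→d7:H1→d8:H1→d9:-→d10:-→d11:-→d12:H2→d13:-→d14:-→d15:-→d16:-→d17:-→d18:-→d19:-→d20:H5→d21:-→d22:-→d23:-→d24:H4  best=H4
  add 10.216.189.132/32 -> H6 at depth 32
  ? 33.200.40.187  path d0:H0→d1:-→d2:-  best=H0
  ? 10.208.0.7  path d0:H0→d1:-→d2:-→d3:-→d4:-→d5:-→d6:-→d7:H1→d8:H1→d9:-→d10:-→d11:-→d12:H2  best=H2
  - 77.13.192.0/19 clear@19
  add 77.0.0.0/12 -> H4 at depth 12
  add 76.0.0.0/7 -> H2 at depth 7
  add 10.216.0.0/16 -> H0 at depth 16
  add 77.0.0.0/12 -> H6 at depth 12
  - 76.0.0.0/7 clear@7
  ? 10.216.4.240  path d0:H0→d1:-→d2:-→d3:-→d4:-→d5:-→d6:-→d7:H1→d8:H1→d9:-→d10:-→d11:-→d12:H2→d13:-→d14:-→d15:-→d16:H0  best=H0

== LOOKUPS ==
["H1","H7","H4","H7","no-route","H7","H7","H4","H1","H1","H0","H4","H4","H0","H2","H0"]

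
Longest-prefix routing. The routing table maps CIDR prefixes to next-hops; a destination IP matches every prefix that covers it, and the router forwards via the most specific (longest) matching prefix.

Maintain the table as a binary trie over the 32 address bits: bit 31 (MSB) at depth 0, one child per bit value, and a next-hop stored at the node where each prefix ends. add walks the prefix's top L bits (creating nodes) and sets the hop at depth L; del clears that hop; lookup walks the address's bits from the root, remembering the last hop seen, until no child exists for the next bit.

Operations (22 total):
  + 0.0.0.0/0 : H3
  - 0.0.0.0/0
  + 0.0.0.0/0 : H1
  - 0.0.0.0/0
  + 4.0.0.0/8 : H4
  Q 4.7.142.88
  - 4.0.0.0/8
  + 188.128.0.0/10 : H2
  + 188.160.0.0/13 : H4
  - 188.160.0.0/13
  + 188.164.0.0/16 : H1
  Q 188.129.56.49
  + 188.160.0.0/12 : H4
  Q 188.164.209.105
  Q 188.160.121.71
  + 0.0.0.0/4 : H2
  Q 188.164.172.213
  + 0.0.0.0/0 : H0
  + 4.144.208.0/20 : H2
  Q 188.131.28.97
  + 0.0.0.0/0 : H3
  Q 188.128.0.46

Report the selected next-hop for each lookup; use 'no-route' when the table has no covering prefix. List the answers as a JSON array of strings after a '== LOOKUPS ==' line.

Apply in order:
  + 0.0.0.0/0 (H3) depth=0
  - 0.0.0.0/0 clear@0
  + 0.0.0.0/0 (H1) depth=0
  - 0.0.0.0/0 clear@0
  + 4.0.0.0/8 (H4) depth=8
  lookup 4.7.142.88: bits 00000100 walk d0:-→d1:-→d2:-→d3:-→d4:-→d5:-→d6:-→d7:-→d8:H4 -> H4
  - 4.0.0.0/8 clear@8
  + 188.128.0.0/10 (H2) depth=10
  + 188.160.0.0/13 (H4) depth=13
  - 188.160.0.0/13 clear@13
  + 188.164.0.0/16 (H1) depth=16
  lookup 188.129.56.49: bits 1011110010 walk d0:-→d1:-→d2:-→d3:-→d4:-→d5:-→d6:-→d7:-→d8:-→d9:-→d10:H2 -> H2
  + 188.160.0.0/12 (H4) depth=12
  lookup 188.164.209.105: bits 1011110010100100 walk d0:-→d1:-→d2:-→d3:-→d4:-→d5:-→d6:-→d7:-→d8:-→d9:-→d10:H2→d11:-→d12:H4→d13:-→d14:-→d15:-→d16:H1 -> H1
  lookup 188.160.121.71: bits 1011110010100 walk d0:-→d1:-→d2:-→d3:-→d4:-→d5:-→d6:-→d7:-→d8:-→d9:-→d10:H2→d11:-→d12:H4→d13:- -> H4
  + 0.0.0.0/4 (H2) depth=4
  lookup 188.164.172.213: bits 1011110010100100 walk d0:-→d1:-→d2:-→d3:-→d4:-→d5:-→d6:-→d7:-→d8:-→d9:-→d10:H2→d11:-→d12:H4→d13:-→d14:-→d15:-→d16:H1 -> H1
  + 0.0.0.0/0 (H0) depth=0
  + 4.144.208.0/20 (H2) depth=20
  lookup 188.131.28.97: bits 1011110010 walk d0:H0→d1:-→d2:-→d3:-→d4:-→d5:-→d6:-→d7:-→d8:-→d9:-→d10:H2 -> H2
  + 0.0.0.0/0 (H3) depth=0
  lookup 188.128.0.46: bits 1011110010 walk d0:H3→d1:-→d2:-→d3:-→d4:-→d5:-→d6:-→d7:-→d8:-→d9:-→d10:H2 -> H2

== LOOKUPS ==
["H4","H2","H1","H4","H1","H2","H2"]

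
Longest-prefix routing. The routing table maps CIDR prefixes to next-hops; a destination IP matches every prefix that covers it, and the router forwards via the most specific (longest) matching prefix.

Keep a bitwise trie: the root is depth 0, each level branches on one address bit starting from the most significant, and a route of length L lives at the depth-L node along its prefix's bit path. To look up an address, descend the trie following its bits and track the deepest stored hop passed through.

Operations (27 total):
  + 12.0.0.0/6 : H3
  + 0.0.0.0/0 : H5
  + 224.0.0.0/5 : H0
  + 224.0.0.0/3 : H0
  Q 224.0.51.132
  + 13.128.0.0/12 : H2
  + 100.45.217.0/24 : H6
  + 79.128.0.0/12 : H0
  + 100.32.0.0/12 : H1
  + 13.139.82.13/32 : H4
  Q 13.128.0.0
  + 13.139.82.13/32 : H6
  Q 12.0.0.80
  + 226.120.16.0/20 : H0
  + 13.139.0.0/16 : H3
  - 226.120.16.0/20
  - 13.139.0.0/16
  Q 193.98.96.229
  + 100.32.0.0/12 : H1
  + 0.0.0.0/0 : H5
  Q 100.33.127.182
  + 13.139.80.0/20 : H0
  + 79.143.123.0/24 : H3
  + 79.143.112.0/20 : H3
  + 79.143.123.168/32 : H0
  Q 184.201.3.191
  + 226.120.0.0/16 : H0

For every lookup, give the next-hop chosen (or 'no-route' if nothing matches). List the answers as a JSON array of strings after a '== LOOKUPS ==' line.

Trace:
  + 12.0.0.0/6 (H3) depth=6
  + 0.0.0.0/0 (H5) depth=0
  + 224.0.0.0/5 (H0) depth=5
  + 224.0.0.0/3 (H0) depth=3
  Q 224.0.51.132: descend 11100 ; hops seen [H5,H0,H0] ; pick H0
  + 13.128.0.0/12 (H2) depth=12
  + 100.45.217.0/24 (H6) depth=24
  + 79.128.0.0/12 (H0) depth=12
  + 100.32.0.0/12 (H1) depth=12
  + 13.139.82.13/32 (H4) depth=32
  Q 13.128.0.0: descend 000011011000 ; hops seen [H5,H3,H2] ; pick H2
  + 13.139.82.13/32 (H6) depth=32
  Q 12.0.0.80: descend 0000110 ; hops seen [H5,H3] ; pick H3
  + 226.120.16.0/20 (H0) depth=20
  + 13.139.0.0/16 (H3) depth=16
  - 226.120.16.0/20 clear@20
  - 13.139.0.0/16 clear@16
  Q 193.98.96.229: descend 11 ; hops seen [H5] ; pick H5
  + 100.32.0.0/12 (H1) depth=12
  + 0.0.0.0/0 (H5) depth=0
  Q 100.33.127.182: descend 011001000010 ; hops seen [H5,H1] ; pick H1
  + 13.139.80.0/20 (H0) depth=20
  + 79.143.123.0/24 (H3) depth=24
  + 79.143.112.0/20 (H3) depth=20
  + 79.143.123.168/32 (H0) depth=32
  Q 184.201.3.191: descend 1 ; hops seen [H5] ; pick H5
  + 226.120.0.0/16 (H0) depth=16

== LOOKUPS ==
["H0","H2","H3","H5","H1","H5"]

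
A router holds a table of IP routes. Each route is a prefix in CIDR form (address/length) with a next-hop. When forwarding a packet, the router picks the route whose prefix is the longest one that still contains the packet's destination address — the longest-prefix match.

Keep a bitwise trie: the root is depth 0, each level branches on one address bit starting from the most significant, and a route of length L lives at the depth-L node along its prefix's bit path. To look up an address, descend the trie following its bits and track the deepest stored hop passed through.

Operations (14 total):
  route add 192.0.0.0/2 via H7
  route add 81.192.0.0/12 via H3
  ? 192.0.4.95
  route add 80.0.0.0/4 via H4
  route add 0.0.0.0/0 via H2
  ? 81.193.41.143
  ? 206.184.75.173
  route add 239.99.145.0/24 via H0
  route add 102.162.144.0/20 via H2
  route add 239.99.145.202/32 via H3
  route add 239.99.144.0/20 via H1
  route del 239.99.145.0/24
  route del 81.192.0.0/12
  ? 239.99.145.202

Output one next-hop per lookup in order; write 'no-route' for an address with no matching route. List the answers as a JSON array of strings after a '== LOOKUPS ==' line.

Apply in order:
  + 192.0.0.0/2 (H7) depth=2
  + 81.192.0.0/12 (H3) depth=12
  lookup 192.0.4.95: bits 11 walk d0:-→d1:-→d2:H7 -> H7
  + 80.0.0.0/4 (H4) depth=4
  + 0.0.0.0/0 (H2) depth=0
  lookup 81.193.41.143: bits 010100011100 walk d0:H2→d1:-→d2:-→d3:-→d4:H4→d5:-→d6:-→d7:-→d8:-→d9:-→d10:-→d11:-→d12:H3 -> H3
  lookup 206.184.75.173: bits 11 walk d0:H2→d1:-→d2:H7 -> H7
  + 239.99.145.0/24 (H0) depth=24
  + 102.162.144.0/20 (H2) depth=20
  + 239.99.145.202/32 (H3) depth=32
  + 239.99.144.0/20 (H1) depth=20
  del 239.99.145.0/24 (clear depth 24)
  del 81.192.0.0/12 (clear depth 12)
  lookup 239.99.145.202: bits 11101111011000111001000111001010 walk d0:H2→d1:-→d2:H7→d3:-→d4:-→d5:-→d6:-→d7:-→d8:-→d9:-→d10:-→d11:-→d12:-→d13:-→d14:-→d15:-→d16:-→d17:-→d18:-→d19:-→d20:H1→d21:-→d22:-→d23:-→d24:-→d25:-→d26:-→d27:-→d28:-→d29:-→d30:-→d31:-→d32:H3 -> H3

== LOOKUPS ==
["H7","H3","H7","H3"]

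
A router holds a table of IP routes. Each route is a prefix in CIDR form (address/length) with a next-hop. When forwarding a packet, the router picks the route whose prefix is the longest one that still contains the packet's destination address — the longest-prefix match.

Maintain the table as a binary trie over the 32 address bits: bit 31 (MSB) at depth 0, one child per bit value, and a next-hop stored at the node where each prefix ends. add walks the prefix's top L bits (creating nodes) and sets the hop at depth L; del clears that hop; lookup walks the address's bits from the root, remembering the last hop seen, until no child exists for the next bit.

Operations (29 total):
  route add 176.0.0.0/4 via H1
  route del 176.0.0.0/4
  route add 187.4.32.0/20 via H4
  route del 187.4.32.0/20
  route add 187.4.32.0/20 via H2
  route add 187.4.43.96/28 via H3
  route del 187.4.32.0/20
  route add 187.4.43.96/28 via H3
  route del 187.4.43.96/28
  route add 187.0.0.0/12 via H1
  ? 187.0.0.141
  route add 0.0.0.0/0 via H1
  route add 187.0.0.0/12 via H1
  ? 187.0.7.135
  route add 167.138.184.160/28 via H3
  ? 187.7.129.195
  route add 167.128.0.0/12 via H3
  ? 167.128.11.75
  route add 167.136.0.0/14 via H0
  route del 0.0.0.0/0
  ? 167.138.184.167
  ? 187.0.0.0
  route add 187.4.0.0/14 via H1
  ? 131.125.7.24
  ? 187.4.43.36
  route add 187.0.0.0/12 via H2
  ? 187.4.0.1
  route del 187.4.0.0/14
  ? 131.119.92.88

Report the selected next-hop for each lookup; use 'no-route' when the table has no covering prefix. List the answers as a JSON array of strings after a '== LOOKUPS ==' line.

Trace:
  + 176.0.0.0/4 (H1) depth=4
  - 176.0.0.0/4 clear@4
  + 187.4.32.0/20 (H4) depth=20
  - 187.4.32.0/20 clear@20
  + 187.4.32.0/20 (H2) depth=20
  + 187.4.43.96/28 (H3) depth=28
  - 187.4.32.0/20 clear@20
  + 187.4.43.96/28 (H3) depth=28
  - 187.4.43.96/28 clear@28
  + 187.0.0.0/12 (H1) depth=12
  ? 187.0.0.141  path d0:-→d1:-→d2:-→d3:-→d4:-→d5:-→d6:-→d7:-→d8:-→d9:-→d10:-→d11:-→d12:H1→d13:-  best=H1
  + 0.0.0.0/0 (H1) depth=0
  + 187.0.0.0/12 (H1) depth=12
  ? 187.0.7.135  path d0:H1→d1:-→d2:-→d3:-→d4:-→d5:-→d6:-→d7:-→d8:-→d9:-→d10:-→d11:-→d12:H1→d13:-  best=H1
  + 167.138.184.160/28 (H3) depth=28
  ? 187.7.129.195  path d0:H1→d1:-→d2:-→d3:-→d4:-→d5:-→d6:-→d7:-→d8:-→d9:-→d10:-→d11:-→d12:H1→d13:-→d14:-  best=H1
  + 167.128.0.0/12 (H3) depth=12
  ? 167.128.11.75  path d0:H1→d1:-→d2:-→d3:-→d4:-→d5:-→d6:-→d7:-→d8:-→d9:-→d10:-→d11:-→d12:H3  best=H3
  + 167.136.0.0/14 (H0) depth=14
  - 0.0.0.0/0 clear@0
  ? 167.138.184.167  path d0:-→d1:-→d2:-→d3:-→d4:-→d5:-→d6:-→d7:-→d8:-→d9:-→d10:-→d11:-→d12:H3→d13:-→d14:H0→d15:-→d16:-→d17:-→d18:-→d19:-→d20:-→d21:-→d22:-→d23:-→d24:-→d25:-→d26:-→d27:-→d28:H3  best=H3
  ? 187.0.0.0  path d0:-→d1:-→d2:-→d3:-→d4:-→d5:-→d6:-→d7:-→d8:-→d9:-→d10:-→d11:-→d12:H1→d13:-  best=H1
  + 187.4.0.0/14 (H1) depth=14
  ? 131.125.7.24  path d0:-→d1:-→d2:-  best=no-route
  ? 187.4.43.36  path d0:-→d1:-→d2:-→d3:-→d4:-→d5:-→d6:-→d7:-→d8:-→d9:-→d10:-→d11:-→d12:H1→d13:-→d14:H1→d15:-→d16:-→d17:-→d18:-→d19:-→d20:-→d21:-→d22:-→d23:-→d24:-→d25:-  best=H1
  + 187.0.0.0/12 (H2) depth=12
  ? 187.4.0.1  path d0:-→d1:-→d2:-→d3:-→d4:-→d5:-→d6:-→d7:-→d8:-→d9:-→d10:-→d11:-→d12:H2→d13:-→d14:H1→d15:-→d16:-→d17:-→d18:-  best=H1
  - 187.4.0.0/14 clear@14
  ? 131.119.92.88  path d0:-→d1:-→d2:-  best=no-route

== LOOKUPS ==
["H1","H1","H1","H3","H3","H1","no-route","H1","H1","no-route"]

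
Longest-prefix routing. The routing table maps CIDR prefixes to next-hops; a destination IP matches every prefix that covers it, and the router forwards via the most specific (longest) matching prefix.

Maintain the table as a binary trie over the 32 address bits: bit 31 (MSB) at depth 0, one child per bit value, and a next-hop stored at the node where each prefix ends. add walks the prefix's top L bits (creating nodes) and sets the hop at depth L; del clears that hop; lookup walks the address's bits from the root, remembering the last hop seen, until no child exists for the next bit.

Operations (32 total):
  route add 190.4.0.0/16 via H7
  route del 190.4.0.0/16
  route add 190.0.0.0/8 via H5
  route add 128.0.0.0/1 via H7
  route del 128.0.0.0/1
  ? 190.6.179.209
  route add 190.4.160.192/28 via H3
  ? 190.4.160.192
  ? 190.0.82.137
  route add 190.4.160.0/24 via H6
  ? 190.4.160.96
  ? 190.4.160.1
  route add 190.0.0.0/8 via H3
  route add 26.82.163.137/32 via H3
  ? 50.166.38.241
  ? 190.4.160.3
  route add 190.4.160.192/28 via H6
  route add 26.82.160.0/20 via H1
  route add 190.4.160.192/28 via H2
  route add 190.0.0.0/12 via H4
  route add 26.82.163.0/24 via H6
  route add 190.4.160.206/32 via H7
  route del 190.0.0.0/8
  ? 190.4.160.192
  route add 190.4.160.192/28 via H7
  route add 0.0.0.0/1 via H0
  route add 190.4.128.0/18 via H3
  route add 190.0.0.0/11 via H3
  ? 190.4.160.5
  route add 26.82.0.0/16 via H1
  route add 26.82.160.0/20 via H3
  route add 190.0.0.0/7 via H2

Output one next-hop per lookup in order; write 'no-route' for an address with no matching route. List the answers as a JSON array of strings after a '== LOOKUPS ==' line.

Apply in order:
  + 190.4.0.0/16 (H7) depth=16
  del 190.4.0.0/16 (clear depth 16)
  + 190.0.0.0/8 (H5) depth=8
  + 128.0.0.0/1 (H7) depth=1
  del 128.0.0.0/1 (clear depth 1)
  ? 190.6.179.209  path d0:-→d1:-→d2:-→d3:-→d4:-→d5:-→d6:-→d7:-→d8:H5→d9:-→d10:-→d11:-→d12:-→d13:-→d14:-  best=H5
  + 190.4.160.192/28 (H3) depth=28
  ? 190.4.160.192  path d0:-→d1:-→d2:-→d3:-→d4:-→d5:-→d6:-→d7:-→d8:H5→d9:-→d10:-→d11:-→d12:-→d13:-→d14:-→d15:-→d16:-→d17:-→d18:-→d19:-→d20:-→d21:-→d22:-→d23:-→d24:-→d25:-→d26:-→d27:-→d28:H3  best=H3
  ? 190.0.82.137  path d0:-→d1:-→d2:-→d3:-→d4:-→d5:-→d6:-→d7:-→d8:H5→d9:-→d10:-→d11:-→d12:-→d13:-  best=H5
  + 190.4.160.0/24 (H6) depth=24
  ? 190.4.160.96  path d0:-→d1:-→d2:-→d3:-→d4:-→d5:-→d6:-→d7:-→d8:H5→d9:-→d10:-→d11:-→d12:-→d13:-→d14:-→d15:-→d16:-→d17:-→d18:-→d19:-→d20:-→d21:-→d22:-→d23:-→d24:H6  best=H6
  ? 190.4.160.1  path d0:-→d1:-→d2:-→d3:-→d4:-→d5:-→d6:-→d7:-→d8:H5→d9:-→d10:-→d11:-→d12:-→d13:-→d14:-→d15:-→d16:-→d17:-→d18:-→d19:-→d20:-→d21:-→d22:-→d23:-→d24:H6  best=H6
  + 190.0.0.0/8 (H3) depth=8
  + 26.82.163.137/32 (H3) depth=32
  ? 50.166.38.241  path d0:-→d1:-→d2:-  best=no-route
  ? 190.4.160.3  path d0:-→d1:-→d2:-→d3:-→d4:-→d5:-→d6:-→d7:-→d8:H3→d9:-→d10:-→d11:-→d12:-→d13:-→d14:-→d15:-→d16:-→d17:-→d18:-→d19:-→d20:-→d21:-→d22:-→d23:-→d24:H6  best=H6
  + 190.4.160.192/28 (H6) depth=28
  + 26.82.160.0/20 (H1) depth=20
  + 190.4.160.192/28 (H2) depth=28
  + 190.0.0.0/12 (H4) depth=12
  + 26.82.163.0/24 (H6) depth=24
  + 190.4.160.206/32 (H7) depth=32
  del 190.0.0.0/8 (clear depth 8)
  ? 190.4.160.192  path d0:-→d1:-→d2:-→d3:-→d4:-→d5:-→d6:-→d7:-→d8:-→d9:-→d10:-→d11:-→d12:H4→d13:-→d14:-→d15:-→d16:-→d17:-→d18:-→d19:-→d20:-→d21:-→d22:-→d23:-→d24:H6→d25:-→d26:-→d27:-→d28:H2  best=H2
  + 190.4.160.192/28 (H7) depth=28
  + 0.0.0.0/1 (H0) depth=1
  + 190.4.128.0/18 (H3) depth=18
  + 190.0.0.0/11 (H3) depth=11
  ? 190.4.160.5  path d0:-→d1:-→d2:-→d3:-→d4:-→d5:-→d6:-→d7:-→d8:-→d9:-→d10:-→d11:H3→d12:H4→d13:-→d14:-→d15:-→d16:-→d17:-→d18:H3→d19:-→d20:-→d21:-→d22:-→d23:-→d24:H6  best=H6
  + 26.82.0.0/16 (H1) depth=16
  + 26.82.160.0/20 (H3) depth=20
  + 190.0.0.0/7 (H2) depth=7

== LOOKUPS ==
["H5","H3","H5","H6","H6","no-route","H6","H2","H6"]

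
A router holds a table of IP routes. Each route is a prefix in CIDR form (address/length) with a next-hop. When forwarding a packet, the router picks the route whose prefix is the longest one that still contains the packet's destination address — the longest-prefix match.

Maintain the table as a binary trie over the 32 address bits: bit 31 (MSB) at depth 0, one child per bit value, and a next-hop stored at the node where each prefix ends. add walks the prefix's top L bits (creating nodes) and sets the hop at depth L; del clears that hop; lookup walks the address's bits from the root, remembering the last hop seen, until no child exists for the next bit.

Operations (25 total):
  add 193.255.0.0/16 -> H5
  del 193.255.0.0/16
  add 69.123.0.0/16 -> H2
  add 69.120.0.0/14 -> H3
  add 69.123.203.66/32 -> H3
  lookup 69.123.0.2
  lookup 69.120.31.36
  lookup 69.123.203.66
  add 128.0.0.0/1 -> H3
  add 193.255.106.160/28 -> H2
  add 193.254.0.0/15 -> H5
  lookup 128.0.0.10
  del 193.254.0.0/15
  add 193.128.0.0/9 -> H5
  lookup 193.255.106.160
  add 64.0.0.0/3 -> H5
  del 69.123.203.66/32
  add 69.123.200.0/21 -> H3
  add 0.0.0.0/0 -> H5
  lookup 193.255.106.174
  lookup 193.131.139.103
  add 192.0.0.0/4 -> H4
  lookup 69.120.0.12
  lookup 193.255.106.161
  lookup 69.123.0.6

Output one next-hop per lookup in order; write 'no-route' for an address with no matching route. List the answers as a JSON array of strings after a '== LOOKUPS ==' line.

Apply in order:
  add 193.255.0.0/16 -> H5 at depth 16
  del 193.255.0.0/16 (clear depth 16)
  add 69.123.0.0/16 -> H2 at depth 16
  add 69.120.0.0/14 -> H3 at depth 14
  add 69.123.203.66/32 -> H3 at depth 32
  Q 69.123.0.2: descend 0100010101111011 ; hops seen [H3,H2] ; pick H2
  Q 69.120.31.36: descend 01000101011110 ; hops seen [H3] ; pick H3
  Q 69.123.203.66: descend 01000101011110111100101101000010 ; hops seen [H3,H2,H3] ; pick H3
  add 128.0.0.0/1 -> H3 at depth 1
  add 193.255.106.160/28 -> H2 at depth 28
  add 193.254.0.0/15 -> H5 at depth 15
  Q 128.0.0.10: descend 1 ; hops seen [H3] ; pick H3
  del 193.254.0.0/15 (clear depth 15)
  add 193.128.0.0/9 -> H5 at depth 9
  Q 193.255.106.160: descend 1100000111111111011010101010 ; hops seen [H3,H5,H2] ; pick H2
  add 64.0.0.0/3 -> H5 at depth 3
  del 69.123.203.66/32 (clear depth 32)
  add 69.123.200.0/21 -> H3 at depth 21
  add 0.0.0.0/0 -> H5 at depth 0
  Q 193.255.106.174: descend 1100000111111111011010101010 ; hops seen [H5,H3,H5,H2] ; pick H2
  Q 193.131.139.103: descend 110000011 ; hops seen [H5,H3,H5] ; pick H5
  add 192.0.0.0/4 -> H4 at depth 4
  Q 69.120.0.12: descend 01000101011110 ; hops seen [H5,H5,H3] ; pick H3
  Q 193.255.106.161: descend 1100000111111111011010101010 ; hops seen [H5,H3,H4,H5,H2] ; pick H2
  Q 69.123.0.6: descend 0100010101111011 ; hops seen [H5,H5,H3,H2] ; pick H2

== LOOKUPS ==
["H2","H3","H3","H3","H2","H2","H5","H3","H2","H2"]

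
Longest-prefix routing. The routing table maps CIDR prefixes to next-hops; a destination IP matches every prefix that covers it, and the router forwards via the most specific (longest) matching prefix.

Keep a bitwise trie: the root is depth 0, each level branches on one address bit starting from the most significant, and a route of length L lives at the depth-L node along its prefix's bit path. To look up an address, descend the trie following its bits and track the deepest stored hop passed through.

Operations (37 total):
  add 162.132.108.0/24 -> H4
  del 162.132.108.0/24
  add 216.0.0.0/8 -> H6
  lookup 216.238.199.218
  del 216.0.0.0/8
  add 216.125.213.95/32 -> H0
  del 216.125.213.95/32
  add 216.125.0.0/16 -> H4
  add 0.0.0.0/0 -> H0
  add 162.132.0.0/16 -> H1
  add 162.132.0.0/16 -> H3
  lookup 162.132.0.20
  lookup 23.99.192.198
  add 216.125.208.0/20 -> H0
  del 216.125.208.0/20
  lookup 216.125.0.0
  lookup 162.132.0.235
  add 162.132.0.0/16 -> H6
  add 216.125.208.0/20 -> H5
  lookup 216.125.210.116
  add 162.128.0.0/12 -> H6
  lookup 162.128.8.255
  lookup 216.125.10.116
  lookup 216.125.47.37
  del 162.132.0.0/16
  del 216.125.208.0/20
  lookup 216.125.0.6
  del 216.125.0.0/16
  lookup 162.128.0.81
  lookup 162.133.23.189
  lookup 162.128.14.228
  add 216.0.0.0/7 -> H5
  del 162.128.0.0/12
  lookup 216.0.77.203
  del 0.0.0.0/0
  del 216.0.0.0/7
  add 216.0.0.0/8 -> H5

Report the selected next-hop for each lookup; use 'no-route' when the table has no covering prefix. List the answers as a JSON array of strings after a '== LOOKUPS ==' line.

Trace:
  add 162.132.108.0/24 -> H4 at depth 24
  - 162.132.108.0/24 clear@24
  add 216.0.0.0/8 -> H6 at depth 8
  lookup 216.238.199.218: bits 11011000 walk d0:-→d1:-→d2:-→d3:-→d4:-→d5:-→d6:-→d7:-→d8:H6 -> H6
  - 216.0.0.0/8 clear@8
  add 216.125.213.95/32 -> H0 at depth 32
  - 216.125.213.95/32 clear@32
  add 216.125.0.0/16 -> H4 at depth 16
  add 0.0.0.0/0 -> H0 at depth 0
  add 162.132.0.0/16 -> H1 at depth 16
  add 162.132.0.0/16 -> H3 at depth 16
  lookup 162.132.0.20: bits 10100010100001000 walk d0:H0→d1:-→d2:-→d3:-→d4:-→d5:-→d6:-→d7:-→d8:-→d9:-→d10:-→d11:-→d12:-→d13:-→d14:-→d15:-→d16:H3→d17:- -> H3
  lookup 23.99.192.198: bits ε walk d0:H0 -> H0
  add 216.125.208.0/20 -> H0 at depth 20
  - 216.125.208.0/20 clear@20
  lookup 216.125.0.0: bits 1101100001111101 walk d0:H0→d1:-→d2:-→d3:-→d4:-→d5:-→d6:-→d7:-→d8:-→d9:-→d10:-→d11:-→d12:-→d13:-→d14:-→d15:-→d16:H4 -> H4
  lookup 162.132.0.235: bits 10100010100001000 walk d0:H0→d1:-→d2:-→d3:-→d4:-→d5:-→d6:-→d7:-→d8:-→d9:-→d10:-→d11:-→d12:-→d13:-→d14:-→d15:-→d16:H3→d17:- -> H3
  add 162.132.0.0/16 -> H6 at depth 16
  add 216.125.208.0/20 -> H5 at depth 20
  lookup 216.125.210.116: bits 110110000111110111010 walk d0:H0→d1:-→d2:-→d3:-→d4:-→d5:-→d6:-→d7:-→d8:-→d9:-→d10:-→d11:-→d12:-→d13:-→d14:-→d15:-→d16:H4→d17:-→d18:-→d19:-→d20:H5→d21:- -> H5
  add 162.128.0.0/12 -> H6 at depth 12
  lookup 162.128.8.255: bits 1010001010000 walk d0:H0→d1:-→d2:-→d3:-→d4:-→d5:-→d6:-→d7:-→d8:-→d9:-→d10:-→d11:-→d12:H6→d13:- -> H6
  lookup 216.125.10.116: bits 1101100001111101 walk d0:H0→d1:-→d2:-→d3:-→d4:-→d5:-→d6:-→d7:-→d8:-→d9:-→d10:-→d11:-→d12:-→d13:-→d14:-→d15:-→d16:H4 -> H4
  lookup 216.125.47.37: bits 1101100001111101 walk d0:H0→d1:-→d2:-→d3:-→d4:-→d5:-→d6:-→d7:-→d8:-→d9:-→d10:-→d11:-→d12:-→d13:-→d14:-→d15:-→d16:H4 -> H4
  - 162.132.0.0/16 clear@16
  - 216.125.208.0/20 clear@20
  lookup 216.125.0.6: bits 1101100001111101 walk d0:H0→d1:-→d2:-→d3:-→d4:-→d5:-→d6:-→d7:-→d8:-→d9:-→d10:-→d11:-→d12:-→d13:-→d14:-→d15:-→d16:H4 -> H4
  - 216.125.0.0/16 clear@16
  lookup 162.128.0.81: bits 1010001010000 walk d0:H0→d1:-→d2:-→d3:-→d4:-→d5:-→d6:-→d7:-→d8:-→d9:-→d10:-→d11:-→d12:H6→d13:- -> H6
  lookup 162.133.23.189: bits 101000101000010 walk d0:H0→d1:-→d2:-→d3:-→d4:-→d5:-→d6:-→d7:-→d8:-→d9:-→d10:-→d11:-→d12:H6→d13:-→d14:-→d15:- -> H6
  lookup 162.128.14.228: bits 1010001010000 walk d0:H0→d1:-→d2:-→d3:-→d4:-→d5:-→d6:-→d7:-→d8:-→d9:-→d10:-→d11:-→d12:H6→d13:- -> H6
  add 216.0.0.0/7 -> H5 at depth 7
  - 162.128.0.0/12 clear@12
  lookup 216.0.77.203: bits 110110000 walk d0:H0→d1:-→d2:-→d3:-→d4:-→d5:-→d6:-→d7:H5→d8:-→d9:- -> H5
  - 0.0.0.0/0 clear@0
  - 216.0.0.0/7 clear@7
  add 216.0.0.0/8 -> H5 at depth 8

== LOOKUPS ==
["H6","H3","H0","H4","H3","H5","H6","H4","H4","H4","H6","H6","H6","H5"]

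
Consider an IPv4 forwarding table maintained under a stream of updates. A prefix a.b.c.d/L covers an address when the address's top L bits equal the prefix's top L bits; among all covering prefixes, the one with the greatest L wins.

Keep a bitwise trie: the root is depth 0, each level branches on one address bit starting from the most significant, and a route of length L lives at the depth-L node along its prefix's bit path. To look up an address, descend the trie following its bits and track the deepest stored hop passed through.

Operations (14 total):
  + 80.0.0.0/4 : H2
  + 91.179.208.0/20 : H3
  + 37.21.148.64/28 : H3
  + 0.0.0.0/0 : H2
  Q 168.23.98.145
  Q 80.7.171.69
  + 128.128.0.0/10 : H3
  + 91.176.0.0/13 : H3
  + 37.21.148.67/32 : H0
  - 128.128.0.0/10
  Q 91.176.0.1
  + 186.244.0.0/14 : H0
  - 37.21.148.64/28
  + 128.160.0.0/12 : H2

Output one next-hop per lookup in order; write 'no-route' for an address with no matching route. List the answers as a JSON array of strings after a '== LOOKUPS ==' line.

Trace:
  add 80.0.0.0/4 -> H2 at depth 4
  add 91.179.208.0/20 -> H3 at depth 20
  add 37.21.148.64/28 -> H3 at depth 28
  add 0.0.0.0/0 -> H2 at depth 0
  Q 168.23.98.145: descend ε ; hops seen [H2] ; pick H2
  Q 80.7.171.69: descend 0101 ; hops seen [H2,H2] ; pick H2
  add 128.128.0.0/10 -> H3 at depth 10
  add 91.176.0.0/13 -> H3 at depth 13
  add 37.21.148.67/32 -> H0 at depth 32
  - 128.128.0.0/10 clear@10
  Q 91.176.0.1: descend 01011011101100 ; hops seen [H2,H2,H3] ; pick H3
  add 186.244.0.0/14 -> H0 at depth 14
  - 37.21.148.64/28 clear@28
  add 128.160.0.0/12 -> H2 at depth 12

== LOOKUPS ==
["H2","H2","H3"]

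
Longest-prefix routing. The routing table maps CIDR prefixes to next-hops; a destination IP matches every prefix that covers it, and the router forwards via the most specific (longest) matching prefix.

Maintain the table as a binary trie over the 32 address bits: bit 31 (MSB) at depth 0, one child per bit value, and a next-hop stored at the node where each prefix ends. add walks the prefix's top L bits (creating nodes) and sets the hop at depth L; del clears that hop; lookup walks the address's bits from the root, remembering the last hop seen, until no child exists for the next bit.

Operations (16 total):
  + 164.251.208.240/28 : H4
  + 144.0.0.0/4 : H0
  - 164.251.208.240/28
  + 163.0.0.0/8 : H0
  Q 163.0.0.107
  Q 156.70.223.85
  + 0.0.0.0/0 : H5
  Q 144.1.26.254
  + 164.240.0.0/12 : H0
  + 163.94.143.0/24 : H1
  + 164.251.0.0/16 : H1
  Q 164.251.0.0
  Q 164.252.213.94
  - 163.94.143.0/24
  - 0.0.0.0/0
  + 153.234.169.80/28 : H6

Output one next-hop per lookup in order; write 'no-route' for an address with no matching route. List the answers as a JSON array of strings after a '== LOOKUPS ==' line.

Apply in order:
  add 164.251.208.240/28 -> H4 at depth 28
  add 144.0.0.0/4 -> H0 at depth 4
  - 164.251.208.240/28 clear@28
  add 163.0.0.0/8 -> H0 at depth 8
  ? 163.0.0.107  path d0:-→d1:-→d2:-→d3:-→d4:-→d5:-→d6:-→d7:-→d8:H0  best=H0
  ? 156.70.223.85  path d0:-→d1:-→d2:-→d3:-→d4:H0  best=H0
  add 0.0.0.0/0 -> H5 at depth 0
  ? 144.1.26.254  path d0:H5→d1:-→d2:-→d3:-→d4:H0  best=H0
  add 164.240.0.0/12 -> H0 at depth 12
  add 163.94.143.0/24 -> H1 at depth 24
  add 164.251.0.0/16 -> H1 at depth 16
  ? 164.251.0.0  path d0:H5→d1:-→d2:-→d3:-→d4:-→d5:-→d6:-→d7:-→d8:-→d9:-→d10:-→d11:-→d12:H0→d13:-→d14:-→d15:-→d16:H1  best=H1
  ? 164.252.213.94  path d0:H5→d1:-→d2:-→d3:-→d4:-→d5:-→d6:-→d7:-→d8:-→d9:-→d10:-→d11:-→d12:H0→d13:-  best=H0
  - 163.94.143.0/24 clear@24
  - 0.0.0.0/0 clear@0
  add 153.234.169.80/28 -> H6 at depth 28

== LOOKUPS ==
["H0","H0","H0","H1","H0"]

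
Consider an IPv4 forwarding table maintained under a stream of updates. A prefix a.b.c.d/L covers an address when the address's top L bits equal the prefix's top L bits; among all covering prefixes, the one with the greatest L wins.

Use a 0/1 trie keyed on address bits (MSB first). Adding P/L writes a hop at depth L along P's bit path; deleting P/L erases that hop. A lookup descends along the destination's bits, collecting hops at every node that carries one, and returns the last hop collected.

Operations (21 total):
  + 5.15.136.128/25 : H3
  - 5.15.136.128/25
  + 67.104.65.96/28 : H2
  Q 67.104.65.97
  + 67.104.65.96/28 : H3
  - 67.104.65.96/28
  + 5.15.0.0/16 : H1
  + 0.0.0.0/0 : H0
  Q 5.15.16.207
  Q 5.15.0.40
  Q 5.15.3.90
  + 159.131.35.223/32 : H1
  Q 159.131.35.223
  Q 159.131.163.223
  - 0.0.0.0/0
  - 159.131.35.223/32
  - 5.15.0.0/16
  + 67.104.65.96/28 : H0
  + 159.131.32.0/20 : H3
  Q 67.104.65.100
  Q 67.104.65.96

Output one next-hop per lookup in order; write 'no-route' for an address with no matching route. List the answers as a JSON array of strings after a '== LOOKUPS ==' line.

Apply in order:
  add 5.15.136.128/25 -> H3 at depth 25
  del 5.15.136.128/25 (clear depth 25)
  add 67.104.65.96/28 -> H2 at depth 28
  Q 67.104.65.97: descend 0100001101101000010000010110 ; hops seen [H2] ; pick H2
  add 67.104.65.96/28 -> H3 at depth 28
  del 67.104.65.96/28 (clear depth 28)
  add 5.15.0.0/16 -> H1 at depth 16
  add 0.0.0.0/0 -> H0 at depth 0
  Q 5.15.16.207: descend 0000010100001111 ; hops seen [H0,H1] ; pick H1
  Q 5.15.0.40: descend 0000010100001111 ; hops seen [H0,H1] ; pick H1
  Q 5.15.3.90: descend 0000010100001111 ; hops seen [H0,H1] ; pick H1
  add 159.131.35.223/32 -> H1 at depth 32
  Q 159.131.35.223: descend 10011111100000110010001111011111 ; hops seen [H0,H1] ; pick H1
  Q 159.131.163.223: descend 1001111110000011 ; hops seen [H0] ; pick H0
  del 0.0.0.0/0 (clear depth 0)
  del 159.131.35.223/32 (clear depth 32)
  del 5.15.0.0/16 (clear depth 16)
  add 67.104.65.96/28 -> H0 at depth 28
  add 159.131.32.0/20 -> H3 at depth 20
  Q 67.104.65.100: descend 0100001101101000010000010110 ; hops seen [H0] ; pick H0
  Q 67.104.65.96: descend 0100001101101000010000010110 ; hops seen [H0] ; pick H0

== LOOKUPS ==
["H2","H1","H1","H1","H1","H0","H0","H0"]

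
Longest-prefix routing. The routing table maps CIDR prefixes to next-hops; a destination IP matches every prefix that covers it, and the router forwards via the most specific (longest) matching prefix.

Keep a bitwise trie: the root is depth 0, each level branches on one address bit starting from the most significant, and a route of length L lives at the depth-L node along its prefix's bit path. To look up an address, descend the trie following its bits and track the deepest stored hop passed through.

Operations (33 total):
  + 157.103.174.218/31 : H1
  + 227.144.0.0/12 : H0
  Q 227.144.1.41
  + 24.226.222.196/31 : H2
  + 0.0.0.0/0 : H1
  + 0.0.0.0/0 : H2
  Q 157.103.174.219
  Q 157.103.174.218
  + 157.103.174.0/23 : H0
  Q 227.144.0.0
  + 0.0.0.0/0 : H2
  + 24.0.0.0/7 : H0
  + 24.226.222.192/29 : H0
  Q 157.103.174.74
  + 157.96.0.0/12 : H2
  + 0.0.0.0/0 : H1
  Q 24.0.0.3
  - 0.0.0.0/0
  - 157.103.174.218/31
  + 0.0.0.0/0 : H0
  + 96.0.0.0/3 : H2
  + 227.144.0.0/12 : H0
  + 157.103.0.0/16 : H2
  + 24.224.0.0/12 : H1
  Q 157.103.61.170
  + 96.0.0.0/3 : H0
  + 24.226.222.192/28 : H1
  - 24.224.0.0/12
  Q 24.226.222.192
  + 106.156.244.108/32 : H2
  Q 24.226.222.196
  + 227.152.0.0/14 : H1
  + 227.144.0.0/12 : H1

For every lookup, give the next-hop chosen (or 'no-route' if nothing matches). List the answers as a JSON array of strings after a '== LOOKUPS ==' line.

Process each operation:
  add 157.103.174.218/31 -> H1 at depth 31
  add 227.144.0.0/12 -> H0 at depth 12
  lookup 227.144.1.41: bits 111000111001 walk d0:-→d1:-→d2:-→d3:-→d4:-→d5:-→d6:-→d7:-→d8:-→d9:-→d10:-→d11:-→d12:H0 -> H0
  add 24.226.222.196/31 -> H2 at depth 31
  add 0.0.0.0/0 -> H1 at depth 0
  add 0.0.0.0/0 -> H2 at depth 0
  lookup 157.103.174.219: bits 1001110101100111101011101101101 walk d0:H2→d1:-→d2:-→d3:-→d4:-→d5:-→d6:-→d7:-→d8:-→d9:-→d10:-→d11:-→d12:-→d13:-→d14:-→d15:-→d16:-→d17:-→d18:-→d19:-→d20:-→d21:-→d22:-→d23:-→d24:-→d25:-→d26:-→d27:-→d28:-→d29:-→d30:-→d31:H1 -> H1
  lookup 157.103.174.218: bits 1001110101100111101011101101101 walk d0:H2→d1:-→d2:-→d3:-→d4:-→d5:-→d6:-→d7:-→d8:-→d9:-→d10:-→d11:-→d12:-→d13:-→d14:-→d15:-→d16:-→d17:-→d18:-→d19:-→d20:-→d21:-→d22:-→d23:-→d24:-→d25:-→d26:-→d27:-→d28:-→d29:-→d30:-→d31:H1 -> H1
  add 157.103.174.0/23 -> H0 at depth 23
  lookup 227.144.0.0: bits 111000111001 walk d0:H2→d1:-→d2:-→d3:-→d4:-→d5:-→d6:-→d7:-→d8:-→d9:-→d10:-→d11:-→d12:H0 -> H0
  add 0.0.0.0/0 -> H2 at depth 0
  add 24.0.0.0/7 -> H0 at depth 7
  add 24.226.222.192/29 -> H0 at depth 29
  lookup 157.103.174.74: bits 100111010110011110101110 walk d0:H2→d1:-→d2:-→d3:-→d4:-→d5:-→d6:-→d7:-→d8:-→d9:-→d10:-→d11:-→d12:-→d13:-→d14:-→d15:-→d16:-→d17:-→d18:-→d19:-→d20:-→d21:-→d22:-→d23:H0→d24:- -> H0
  add 157.96.0.0/12 -> H2 at depth 12
  add 0.0.0.0/0 -> H1 at depth 0
  lookup 24.0.0.3: bits 00011000 walk d0:H1→d1:-→d2:-→d3:-→d4:-→d5:-→d6:-→d7:H0→d8:- -> H0
  - 0.0.0.0/0 clear@0
  - 157.103.174.218/31 clear@31
  add 0.0.0.0/0 -> H0 at depth 0
  add 96.0.0.0/3 -> H2 at depth 3
  add 227.144.0.0/12 -> H0 at depth 12
  add 157.103.0.0/16 -> H2 at depth 16
  add 24.224.0.0/12 -> H1 at depth 12
  lookup 157.103.61.170: bits 1001110101100111 walk d0:H0→d1:-→d2:-→d3:-→d4:-→d5:-→d6:-→d7:-→d8:-→d9:-→d10:-→d11:-→d12:H2→d13:-→d14:-→d15:-→d16:H2 -> H2
  add 96.0.0.0/3 -> H0 at depth 3
  add 24.226.222.192/28 -> H1 at depth 28
  - 24.224.0.0/12 clear@12
  lookup 24.226.222.192: bits 00011000111000101101111011000 walk d0:H0→d1:-→d2:-→d3:-→d4:-→d5:-→d6:-→d7:H0→d8:-→d9:-→d10:-→d11:-→d12:-→d13:-→d14:-→d15:-→d16:-→d17:-→d18:-→d19:-→d20:-→d21:-→d22:-→d23:-→d24:-→d25:-→d26:-→d27:-→d28:H1→d29:H0 -> H0
  add 106.156.244.108/32 -> H2 at depth 32
  lookup 24.226.222.196: bits 0001100011100010110111101100010 walk d0:H0→d1:-→d2:-→d3:-→d4:-→d5:-→d6:-→d7:H0→d8:-→d9:-→d10:-→d11:-→d12:-→d13:-→d14:-→d15:-→d16:-→d17:-→d18:-→d19:-→d20:-→d21:-→d22:-→d23:-→d24:-→d25:-→d26:-→d27:-→d28:H1→d29:H0→d30:-→d31:H2 -> H2
  add 227.152.0.0/14 -> H1 at depth 14
  add 227.144.0.0/12 -> H1 at depth 12

== LOOKUPS ==
["H0","H1","H1","H0","H0","H0","H2","H0","H2"]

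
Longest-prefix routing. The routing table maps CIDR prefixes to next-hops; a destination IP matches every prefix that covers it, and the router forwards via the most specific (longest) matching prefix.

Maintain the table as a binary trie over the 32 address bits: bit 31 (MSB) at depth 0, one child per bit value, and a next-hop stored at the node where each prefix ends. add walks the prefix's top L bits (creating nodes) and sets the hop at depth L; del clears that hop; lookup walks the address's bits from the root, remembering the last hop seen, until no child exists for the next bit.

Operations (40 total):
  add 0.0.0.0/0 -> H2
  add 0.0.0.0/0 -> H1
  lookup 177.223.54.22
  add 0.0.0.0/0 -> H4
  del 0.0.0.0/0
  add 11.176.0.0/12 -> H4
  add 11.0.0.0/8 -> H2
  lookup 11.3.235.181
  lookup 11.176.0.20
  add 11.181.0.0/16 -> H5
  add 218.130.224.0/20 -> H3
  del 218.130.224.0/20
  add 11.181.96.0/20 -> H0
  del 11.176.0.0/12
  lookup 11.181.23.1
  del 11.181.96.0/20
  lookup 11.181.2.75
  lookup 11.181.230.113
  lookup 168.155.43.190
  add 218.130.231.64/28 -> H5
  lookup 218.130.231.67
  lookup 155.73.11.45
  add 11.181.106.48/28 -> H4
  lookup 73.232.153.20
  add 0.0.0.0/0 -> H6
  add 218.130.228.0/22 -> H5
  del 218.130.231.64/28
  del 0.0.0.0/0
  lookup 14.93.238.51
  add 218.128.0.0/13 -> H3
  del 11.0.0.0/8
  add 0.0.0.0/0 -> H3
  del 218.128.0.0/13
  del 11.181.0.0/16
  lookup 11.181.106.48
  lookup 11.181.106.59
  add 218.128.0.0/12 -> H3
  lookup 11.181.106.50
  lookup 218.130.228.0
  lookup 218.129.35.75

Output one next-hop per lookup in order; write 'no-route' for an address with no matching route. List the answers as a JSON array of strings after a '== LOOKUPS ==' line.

Process each operation:
  add 0.0.0.0/0 -> H2 at depth 0
  add 0.0.0.0/0 -> H1 at depth 0
  ? 177.223.54.22  path d0:H1  best=H1
  add 0.0.0.0/0 -> H4 at depth 0
  - 0.0.0.0/0 clear@0
  add 11.176.0.0/12 -> H4 at depth 12
  add 11.0.0.0/8 -> H2 at depth 8
  ? 11.3.235.181  path d0:-→d1:-→d2:-→d3:-→d4:-→d5:-→d6:-→d7:-→d8:H2  best=H2
  ? 11.176.0.20  path d0:-→d1:-→d2:-→d3:-→d4:-→d5:-→d6:-→d7:-→d8:H2→d9:-→d10:-→d11:-→d12:H4  best=H4
  add 11.181.0.0/16 -> H5 at depth 16
  add 218.130.224.0/20 -> H3 at depth 20
  - 218.130.224.0/20 clear@20
  add 11.181.96.0/20 -> H0 at depth 20
  - 11.176.0.0/12 clear@12
  ? 11.181.23.1  path d0:-→d1:-→d2:-→d3:-→d4:-→d5:-→d6:-→d7:-→d8:H2→d9:-→d10:-→d11:-→d12:-→d13:-→d14:-→d15:-→d16:H5→d17:-  best=H5
  - 11.181.96.0/20 clear@20
  ? 11.181.2.75  path d0:-→d1:-→d2:-→d3:-→d4:-→d5:-→d6:-→d7:-→d8:H2→d9:-→d10:-→d11:-→d12:-→d13:-→d14:-→d15:-→d16:H5→d17:-  best=H5
  ? 11.181.230.113  path d0:-→d1:-→d2:-→d3:-→d4:-→d5:-→d6:-→d7:-→d8:H2→d9:-→d10:-→d11:-→d12:-→d13:-→d14:-→d15:-→d16:H5  best=H5
  ? 168.155.43.190  path d0:-→d1:-  best=no-route
  add 218.130.231.64/28 -> H5 at depth 28
  ? 218.130.231.67  path d0:-→d1:-→d2:-→d3:-→d4:-→d5:-→d6:-→d7:-→d8:-→d9:-→d10:-→d11:-→d12:-→d13:-→d14:-→d15:-→d16:-→d17:-→d18:-→d19:-→d20:-→d21:-→d22:-→d23:-→d24:-→d25:-→d26:-→d27:-→d28:H5  best=H5
  ? 155.73.11.45  path d0:-→d1:-  best=no-route
  add 11.181.106.48/28 -> H4 at depth 28
  ? 73.232.153.20  path d0:-→d1:-  best=no-route
  add 0.0.0.0/0 -> H6 at depth 0
  add 218.130.228.0/22 -> H5 at depth 22
  - 218.130.231.64/28 clear@28
  - 0.0.0.0/0 clear@0
  ? 14.93.238.51  path d0:-→d1:-→d2:-→d3:-→d4:-→d5:-  best=no-route
  add 218.128.0.0/13 -> H3 at depth 13
  - 11.0.0.0/8 clear@8
  add 0.0.0.0/0 -> H3 at depth 0
  - 218.128.0.0/13 clear@13
  - 11.181.0.0/16 clear@16
  ? 11.181.106.48  path d0:H3→d1:-→d2:-→d3:-→d4:-→d5:-→d6:-→d7:-→d8:-→d9:-→d10:-→d11:-→d12:-→d13:-→d14:-→d15:-→d16:-→d17:-→d18:-→d19:-→d20:-→d21:-→d22:-→d23:-→d24:-→d25:-→d26:-→d27:-→d28:H4  best=H4
  ? 11.181.106.59  path d0:H3→d1:-→d2:-→d3:-→d4:-→d5:-→d6:-→d7:-→d8:-→d9:-→d10:-→d11:-→d12:-→d13:-→d14:-→d15:-→d16:-→d17:-→d18:-→d19:-→d20:-→d21:-→d22:-→d23:-→d24:-→d25:-→d26:-→d27:-→d28:H4  best=H4
  add 218.128.0.0/12 -> H3 at depth 12
  ? 11.181.106.50  path d0:H3→d1:-→d2:-→d3:-→d4:-→d5:-→d6:-→d7:-→d8:-→d9:-→d10:-→d11:-→d12:-→d13:-→d14:-→d15:-→d16:-→d17:-→d18:-→d19:-→d20:-→d21:-→d22:-→d23:-→d24:-→d25:-→d26:-→d27:-→d28:H4  best=H4
  ? 218.130.228.0  path d0:H3→d1:-→d2:-→d3:-→d4:-→d5:-→d6:-→d7:-→d8:-→d9:-→d10:-→d11:-→d12:H3→d13:-→d14:-→d15:-→d16:-→d17:-→d18:-→d19:-→d20:-→d21:-→d22:H5  best=H5
  ? 218.129.35.75  path d0:H3→d1:-→d2:-→d3:-→d4:-→d5:-→d6:-→d7:-→d8:-→d9:-→d10:-→d11:-→d12:H3→d13:-→d14:-  best=H3

== LOOKUPS ==
["H1","H2","H4","H5","H5","H5","no-route","H5","no-route","no-route","no-route","H4","H4","H4","H5","H3"]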